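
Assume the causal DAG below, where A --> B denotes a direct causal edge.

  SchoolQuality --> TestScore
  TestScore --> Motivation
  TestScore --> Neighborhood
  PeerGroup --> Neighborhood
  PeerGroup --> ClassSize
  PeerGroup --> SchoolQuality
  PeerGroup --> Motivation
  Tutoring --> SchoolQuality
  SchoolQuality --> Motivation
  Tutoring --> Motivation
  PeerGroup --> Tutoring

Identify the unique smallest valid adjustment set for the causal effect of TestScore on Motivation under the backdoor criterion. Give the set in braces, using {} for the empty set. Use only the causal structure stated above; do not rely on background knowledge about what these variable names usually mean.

Variables eligible for adjustment (non-descendants of TestScore, excluding TestScore and Motivation): {ClassSize, PeerGroup, SchoolQuality, Tutoring}.
Backdoor paths from TestScore to Motivation:
  P1: TestScore <- SchoolQuality <- PeerGroup -> Tutoring -> Motivation
  P2: TestScore <- SchoolQuality <- PeerGroup -> Motivation
  P3: TestScore <- SchoolQuality <- Tutoring <- PeerGroup -> Motivation
  P4: TestScore <- SchoolQuality <- Tutoring -> Motivation
  P5: TestScore <- SchoolQuality -> Motivation
The empty set is not sufficient: P1 (TestScore <- SchoolQuality <- PeerGroup -> Tutoring -> Motivation) has no collider blocking it and no conditioned non-collider, so it is open.
Try {SchoolQuality}:
  P1: blocked at chain node SchoolQuality ∈ conditioning set.
  P2: blocked at chain node SchoolQuality ∈ conditioning set.
  P3: blocked at chain node SchoolQuality ∈ conditioning set.
  P4: blocked at chain node SchoolQuality ∈ conditioning set.
  P5: blocked at fork node SchoolQuality ∈ conditioning set.
{SchoolQuality} contains no descendant of TestScore and blocks every backdoor path.
No other singleton works — e.g. {PeerGroup} leaves P4 open — so {SchoolQuality} is the unique smallest valid adjustment set.

{SchoolQuality}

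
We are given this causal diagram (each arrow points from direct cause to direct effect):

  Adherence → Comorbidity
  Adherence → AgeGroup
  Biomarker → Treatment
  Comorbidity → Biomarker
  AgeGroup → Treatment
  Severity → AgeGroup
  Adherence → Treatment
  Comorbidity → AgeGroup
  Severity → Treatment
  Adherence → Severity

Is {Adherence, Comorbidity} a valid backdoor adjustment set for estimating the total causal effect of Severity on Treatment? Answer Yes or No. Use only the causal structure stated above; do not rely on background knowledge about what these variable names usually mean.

Yes

Backdoor paths from Severity to Treatment (paths whose first edge points into Severity):
  P1: Severity <- Adherence -> Comorbidity -> Biomarker -> Treatment
  P2: Severity <- Adherence -> Comorbidity -> AgeGroup -> Treatment
  P3: Severity <- Adherence -> AgeGroup <- Comorbidity -> Biomarker -> Treatment
  P4: Severity <- Adherence -> AgeGroup -> Treatment
  P5: Severity <- Adherence -> Treatment
Condition 1 (no descendant of Severity in the set): holds — descendants of Severity are {AgeGroup, Treatment}; none are in {Adherence, Comorbidity}.
Condition 2 (every backdoor path blocked by {Adherence, Comorbidity}):
  P1: blocked at fork node Adherence ∈ conditioning set.
  P2: blocked at fork node Adherence ∈ conditioning set.
  P3: blocked at fork node Adherence ∈ conditioning set.
  P4: blocked at fork node Adherence ∈ conditioning set.
  P5: blocked at fork node Adherence ∈ conditioning set.
{Adherence, Comorbidity} satisfies the backdoor criterion.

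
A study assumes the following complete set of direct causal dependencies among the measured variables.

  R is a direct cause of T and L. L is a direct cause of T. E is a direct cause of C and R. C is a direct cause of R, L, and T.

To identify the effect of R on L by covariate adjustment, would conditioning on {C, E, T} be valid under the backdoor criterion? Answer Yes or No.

Backdoor paths from R to L (paths whose first edge points into R):
  P1: R <- E -> C -> L
  P2: R <- E -> C -> T <- L
  P3: R <- C -> L
  P4: R <- C -> T <- L
Condition 1 (no descendant of R in the set): FAILS — T is a descendant of R.
Condition 2 (every backdoor path blocked by {C, E, T}):
  P1: blocked at fork node E ∈ conditioning set.
  P2: blocked at fork node E ∈ conditioning set.
  P3: blocked at fork node C ∈ conditioning set.
  P4: blocked at fork node C ∈ conditioning set.
{C, E, T} does not satisfy the backdoor criterion.

No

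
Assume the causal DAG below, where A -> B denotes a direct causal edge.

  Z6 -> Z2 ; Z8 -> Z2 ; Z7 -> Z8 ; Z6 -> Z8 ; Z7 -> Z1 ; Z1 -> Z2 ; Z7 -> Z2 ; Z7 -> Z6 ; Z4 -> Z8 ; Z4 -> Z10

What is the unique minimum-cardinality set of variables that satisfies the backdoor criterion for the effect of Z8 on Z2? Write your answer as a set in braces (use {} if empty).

{Z6, Z7}

Variables eligible for adjustment (non-descendants of Z8, excluding Z8 and Z2): {Z1, Z10, Z4, Z6, Z7}.
Backdoor paths from Z8 to Z2:
  P1: Z8 <- Z7 -> Z6 -> Z2
  P2: Z8 <- Z7 -> Z1 -> Z2
  P3: Z8 <- Z7 -> Z2
  P4: Z8 <- Z6 <- Z7 -> Z1 -> Z2
  P5: Z8 <- Z6 <- Z7 -> Z2
  P6: Z8 <- Z6 -> Z2
The empty set is not sufficient: P1 (Z8 <- Z7 -> Z6 -> Z2) has no collider blocking it and no conditioned non-collider, so it is open.
Try {Z6, Z7}:
  P1: blocked at fork node Z7 ∈ conditioning set.
  P2: blocked at fork node Z7 ∈ conditioning set.
  P3: blocked at fork node Z7 ∈ conditioning set.
  P4: blocked at chain node Z6 ∈ conditioning set.
  P5: blocked at chain node Z6 ∈ conditioning set.
  P6: blocked at fork node Z6 ∈ conditioning set.
{Z6, Z7} contains no descendant of Z8 and blocks every backdoor path.
Every element of {Z6, Z7} is needed (dropping Z6 leaves P6 open; dropping Z7 leaves P2 open), so no proper subset is valid.
Among all size-2 subsets of the eligible variables, only {Z6, Z7} blocks every backdoor path, so it is the unique smallest valid adjustment set.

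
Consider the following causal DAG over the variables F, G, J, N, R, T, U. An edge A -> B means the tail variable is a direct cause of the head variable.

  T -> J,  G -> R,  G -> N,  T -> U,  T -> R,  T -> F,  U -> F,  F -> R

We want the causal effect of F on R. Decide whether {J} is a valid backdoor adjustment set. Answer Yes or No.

No

Backdoor paths from F to R (paths whose first edge points into F):
  P1: F <- T -> R
  P2: F <- U <- T -> R
Condition 1 (no descendant of F in the set): holds — descendants of F are {R}; none are in {J}.
Condition 2 (every backdoor path blocked by {J}):
  P1: open — no interior node is in the conditioning set.
  P2: open — no interior node is in the conditioning set.
{J} does not satisfy the backdoor criterion.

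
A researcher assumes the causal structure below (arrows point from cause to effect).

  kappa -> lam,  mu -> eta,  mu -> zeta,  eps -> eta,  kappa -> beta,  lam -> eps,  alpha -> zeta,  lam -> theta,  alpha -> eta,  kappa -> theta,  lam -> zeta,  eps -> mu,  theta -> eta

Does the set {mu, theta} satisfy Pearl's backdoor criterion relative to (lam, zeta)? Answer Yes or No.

No

Backdoor paths from lam to zeta (paths whose first edge points into lam):
  P1: lam <- kappa -> theta -> eta <- alpha -> zeta
  P2: lam <- kappa -> theta -> eta <- eps -> mu -> zeta
  P3: lam <- kappa -> theta -> eta <- mu -> zeta
Condition 1 (no descendant of lam in the set): FAILS — mu and theta are descendants of lam.
Condition 2 (every backdoor path blocked by {mu, theta}):
  P1: blocked at chain node theta ∈ conditioning set.
  P2: blocked at chain node theta ∈ conditioning set.
  P3: blocked at chain node theta ∈ conditioning set.
{mu, theta} does not satisfy the backdoor criterion.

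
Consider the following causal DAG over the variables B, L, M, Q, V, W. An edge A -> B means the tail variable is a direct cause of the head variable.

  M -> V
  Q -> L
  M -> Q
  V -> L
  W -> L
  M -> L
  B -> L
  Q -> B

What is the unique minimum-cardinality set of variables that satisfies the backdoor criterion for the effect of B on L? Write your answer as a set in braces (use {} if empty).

Variables eligible for adjustment (non-descendants of B, excluding B and L): {M, Q, V, W}.
Backdoor paths from B to L:
  P1: B <- Q <- M -> V -> L
  P2: B <- Q <- M -> L
  P3: B <- Q -> L
The empty set is not sufficient: P1 (B <- Q <- M -> V -> L) has no collider blocking it and no conditioned non-collider, so it is open.
Try {Q}:
  P1: blocked at chain node Q ∈ conditioning set.
  P2: blocked at chain node Q ∈ conditioning set.
  P3: blocked at fork node Q ∈ conditioning set.
{Q} contains no descendant of B and blocks every backdoor path.
No other singleton works — e.g. {M} leaves P3 open — so {Q} is the unique smallest valid adjustment set.

{Q}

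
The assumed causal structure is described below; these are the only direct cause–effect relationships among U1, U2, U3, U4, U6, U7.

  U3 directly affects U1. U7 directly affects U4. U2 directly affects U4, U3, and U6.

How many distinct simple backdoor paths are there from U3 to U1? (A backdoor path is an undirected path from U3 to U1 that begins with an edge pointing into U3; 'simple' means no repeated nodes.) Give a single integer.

0

A backdoor path from U3 to U1 is any simple undirected path whose first edge points into U3 (i.e. leaves U3 via a parent).
Parents of U3: {U2}.
No simple path from any parent of U3 reaches U1 without revisiting U3, so there are no backdoor paths.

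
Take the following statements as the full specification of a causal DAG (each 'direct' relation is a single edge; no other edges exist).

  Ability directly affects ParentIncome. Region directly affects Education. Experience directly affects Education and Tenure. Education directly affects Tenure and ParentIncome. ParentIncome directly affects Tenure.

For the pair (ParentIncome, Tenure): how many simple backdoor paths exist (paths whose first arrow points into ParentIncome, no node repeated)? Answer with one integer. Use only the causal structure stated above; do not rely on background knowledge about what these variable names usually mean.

2

A backdoor path from ParentIncome to Tenure is any simple undirected path whose first edge points into ParentIncome (i.e. leaves ParentIncome via a parent).
Parents of ParentIncome: {Ability, Education}.
Enumerating:
  P1: ParentIncome <- Education <- Experience -> Tenure
  P2: ParentIncome <- Education -> Tenure
That exhausts the simple backdoor paths. Count: 2.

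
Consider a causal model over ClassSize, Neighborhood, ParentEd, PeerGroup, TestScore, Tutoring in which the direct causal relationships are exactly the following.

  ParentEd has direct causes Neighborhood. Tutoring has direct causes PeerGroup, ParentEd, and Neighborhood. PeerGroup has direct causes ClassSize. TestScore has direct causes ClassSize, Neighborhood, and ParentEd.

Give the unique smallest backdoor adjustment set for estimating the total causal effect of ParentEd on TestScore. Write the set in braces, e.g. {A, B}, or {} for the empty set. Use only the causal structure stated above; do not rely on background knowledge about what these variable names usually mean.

Variables eligible for adjustment (non-descendants of ParentEd, excluding ParentEd and TestScore): {ClassSize, Neighborhood, PeerGroup}.
Backdoor paths from ParentEd to TestScore:
  P1: ParentEd <- Neighborhood -> TestScore
  P2: ParentEd <- Neighborhood -> Tutoring <- PeerGroup <- ClassSize -> TestScore
The empty set is not sufficient: P1 (ParentEd <- Neighborhood -> TestScore) has no collider blocking it and no conditioned non-collider, so it is open.
Try {Neighborhood}:
  P1: blocked at fork node Neighborhood ∈ conditioning set.
  P2: blocked at fork node Neighborhood ∈ conditioning set.
{Neighborhood} contains no descendant of ParentEd and blocks every backdoor path.
No other singleton works — e.g. {ClassSize} leaves P1 open — so {Neighborhood} is the unique smallest valid adjustment set.

{Neighborhood}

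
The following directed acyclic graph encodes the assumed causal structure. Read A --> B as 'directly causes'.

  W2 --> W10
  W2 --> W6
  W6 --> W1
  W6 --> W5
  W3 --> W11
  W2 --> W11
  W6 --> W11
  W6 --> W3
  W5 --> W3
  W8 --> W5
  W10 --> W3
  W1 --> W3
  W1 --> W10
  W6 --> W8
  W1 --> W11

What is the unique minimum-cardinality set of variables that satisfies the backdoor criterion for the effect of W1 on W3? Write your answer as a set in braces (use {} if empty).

Variables eligible for adjustment (non-descendants of W1, excluding W1 and W3): {W2, W5, W6, W8}.
Backdoor paths from W1 to W3:
  P1: W1 <- W6 <- W2 -> W10 -> W3
  P2: W1 <- W6 <- W2 -> W11 <- W3
  P3: W1 <- W6 -> W8 -> W5 -> W3
  P4: W1 <- W6 -> W5 -> W3
  P5: W1 <- W6 -> W3
  P6: W1 <- W6 -> W11 <- W2 -> W10 -> W3
  P7: W1 <- W6 -> W11 <- W3
The empty set is not sufficient: P1 (W1 <- W6 <- W2 -> W10 -> W3) has no collider blocking it and no conditioned non-collider, so it is open.
Try {W6}:
  P1: blocked at chain node W6 ∈ conditioning set.
  P2: blocked at chain node W6 ∈ conditioning set.
  P3: blocked at fork node W6 ∈ conditioning set.
  P4: blocked at fork node W6 ∈ conditioning set.
  P5: blocked at fork node W6 ∈ conditioning set.
  P6: blocked at fork node W6 ∈ conditioning set.
  P7: blocked at fork node W6 ∈ conditioning set.
{W6} contains no descendant of W1 and blocks every backdoor path.
No other singleton works — e.g. {W2} leaves P3 open — so {W6} is the unique smallest valid adjustment set.

{W6}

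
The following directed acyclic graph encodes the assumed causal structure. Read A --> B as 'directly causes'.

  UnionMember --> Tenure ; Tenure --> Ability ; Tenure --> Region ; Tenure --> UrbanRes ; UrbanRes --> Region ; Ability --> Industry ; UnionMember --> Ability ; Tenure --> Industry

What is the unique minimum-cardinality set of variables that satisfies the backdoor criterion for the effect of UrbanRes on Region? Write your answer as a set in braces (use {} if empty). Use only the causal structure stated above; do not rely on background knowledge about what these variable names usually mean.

{Tenure}

Variables eligible for adjustment (non-descendants of UrbanRes, excluding UrbanRes and Region): {Ability, Industry, Tenure, UnionMember}.
Backdoor paths from UrbanRes to Region:
  P1: UrbanRes <- Tenure -> Region
The empty set is not sufficient: P1 (UrbanRes <- Tenure -> Region) has no collider blocking it and no conditioned non-collider, so it is open.
Try {Tenure}:
  P1: blocked at fork node Tenure ∈ conditioning set.
{Tenure} contains no descendant of UrbanRes and blocks every backdoor path.
No other singleton works — e.g. {UnionMember} leaves P1 open — so {Tenure} is the unique smallest valid adjustment set.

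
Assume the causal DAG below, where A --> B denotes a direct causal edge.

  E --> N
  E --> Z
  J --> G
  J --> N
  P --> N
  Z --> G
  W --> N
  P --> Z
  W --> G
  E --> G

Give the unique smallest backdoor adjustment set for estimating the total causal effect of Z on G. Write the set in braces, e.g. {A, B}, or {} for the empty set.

Variables eligible for adjustment (non-descendants of Z, excluding Z and G): {E, J, N, P, W}.
Backdoor paths from Z to G:
  P1: Z <- E -> G
  P2: Z <- E -> N <- W -> G
  P3: Z <- E -> N <- J -> G
  P4: Z <- P -> N <- W -> G
  P5: Z <- P -> N <- E -> G
  P6: Z <- P -> N <- J -> G
The empty set is not sufficient: P1 (Z <- E -> G) has no collider blocking it and no conditioned non-collider, so it is open.
Try {E}:
  P1: blocked at fork node E ∈ conditioning set.
  P2: blocked at fork node E ∈ conditioning set.
  P3: blocked at fork node E ∈ conditioning set.
  P4: blocked at collider N (neither it nor any descendant is in the conditioning set).
  P5: blocked at collider N (neither it nor any descendant is in the conditioning set).
  P6: blocked at collider N (neither it nor any descendant is in the conditioning set).
{E} contains no descendant of Z and blocks every backdoor path.
No other singleton works — e.g. {W} leaves P1 open — so {E} is the unique smallest valid adjustment set.

{E}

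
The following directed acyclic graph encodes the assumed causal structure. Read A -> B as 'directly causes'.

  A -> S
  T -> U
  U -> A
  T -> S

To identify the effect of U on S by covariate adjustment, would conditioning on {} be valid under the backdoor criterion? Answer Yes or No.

Backdoor paths from U to S (paths whose first edge points into U):
  P1: U <- T -> S
Condition 1 (no descendant of U in the set): holds — descendants of U are {A, S}; none are in {}.
Condition 2 (every backdoor path blocked by {}):
  P1: open — no interior node is in the conditioning set.
{} does not satisfy the backdoor criterion.

No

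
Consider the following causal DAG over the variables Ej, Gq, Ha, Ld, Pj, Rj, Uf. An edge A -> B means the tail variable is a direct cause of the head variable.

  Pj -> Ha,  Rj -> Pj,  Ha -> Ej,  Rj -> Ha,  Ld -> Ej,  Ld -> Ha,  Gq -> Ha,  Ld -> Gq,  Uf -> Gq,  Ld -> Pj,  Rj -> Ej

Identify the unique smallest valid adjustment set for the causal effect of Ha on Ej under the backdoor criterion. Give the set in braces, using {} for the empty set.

Variables eligible for adjustment (non-descendants of Ha, excluding Ha and Ej): {Gq, Ld, Pj, Rj, Uf}.
Backdoor paths from Ha to Ej:
  P1: Ha <- Rj -> Pj <- Ld -> Ej
  P2: Ha <- Rj -> Ej
  P3: Ha <- Ld -> Pj <- Rj -> Ej
  P4: Ha <- Ld -> Ej
  P5: Ha <- Gq <- Ld -> Pj <- Rj -> Ej
  P6: Ha <- Gq <- Ld -> Ej
  P7: Ha <- Pj <- Rj -> Ej
  P8: Ha <- Pj <- Ld -> Ej
The empty set is not sufficient: P2 (Ha <- Rj -> Ej) has no collider blocking it and no conditioned non-collider, so it is open.
Try {Ld, Rj}:
  P1: blocked at fork node Rj ∈ conditioning set.
  P2: blocked at fork node Rj ∈ conditioning set.
  P3: blocked at fork node Ld ∈ conditioning set.
  P4: blocked at fork node Ld ∈ conditioning set.
  P5: blocked at fork node Ld ∈ conditioning set.
  P6: blocked at fork node Ld ∈ conditioning set.
  P7: blocked at fork node Rj ∈ conditioning set.
  P8: blocked at fork node Ld ∈ conditioning set.
{Ld, Rj} contains no descendant of Ha and blocks every backdoor path.
Every element of {Ld, Rj} is needed (dropping Ld leaves P4 open; dropping Rj leaves P2 open), so no proper subset is valid.
Among all size-2 subsets of the eligible variables, only {Ld, Rj} blocks every backdoor path, so it is the unique smallest valid adjustment set.

{Ld, Rj}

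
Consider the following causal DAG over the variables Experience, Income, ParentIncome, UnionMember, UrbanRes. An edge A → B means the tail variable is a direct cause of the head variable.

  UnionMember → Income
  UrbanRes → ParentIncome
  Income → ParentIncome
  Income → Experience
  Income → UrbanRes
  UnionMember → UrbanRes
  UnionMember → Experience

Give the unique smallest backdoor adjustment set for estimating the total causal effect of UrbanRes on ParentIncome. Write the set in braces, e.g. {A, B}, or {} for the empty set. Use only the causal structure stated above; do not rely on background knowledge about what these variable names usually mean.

{Income}

Variables eligible for adjustment (non-descendants of UrbanRes, excluding UrbanRes and ParentIncome): {Experience, Income, UnionMember}.
Backdoor paths from UrbanRes to ParentIncome:
  P1: UrbanRes <- UnionMember -> Income -> ParentIncome
  P2: UrbanRes <- UnionMember -> Experience <- Income -> ParentIncome
  P3: UrbanRes <- Income -> ParentIncome
The empty set is not sufficient: P1 (UrbanRes <- UnionMember -> Income -> ParentIncome) has no collider blocking it and no conditioned non-collider, so it is open.
Try {Income}:
  P1: blocked at chain node Income ∈ conditioning set.
  P2: blocked at collider Experience (neither it nor any descendant is in the conditioning set).
  P3: blocked at fork node Income ∈ conditioning set.
{Income} contains no descendant of UrbanRes and blocks every backdoor path.
No other singleton works — e.g. {UnionMember} leaves P3 open — so {Income} is the unique smallest valid adjustment set.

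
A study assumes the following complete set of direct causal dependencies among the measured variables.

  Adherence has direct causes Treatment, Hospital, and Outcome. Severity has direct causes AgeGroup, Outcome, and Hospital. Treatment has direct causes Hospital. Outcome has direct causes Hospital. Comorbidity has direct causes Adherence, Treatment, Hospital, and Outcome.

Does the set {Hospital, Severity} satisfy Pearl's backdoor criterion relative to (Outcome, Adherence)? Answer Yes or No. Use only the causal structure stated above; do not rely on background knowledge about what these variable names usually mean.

No

Backdoor paths from Outcome to Adherence (paths whose first edge points into Outcome):
  P1: Outcome <- Hospital -> Treatment -> Adherence
  P2: Outcome <- Hospital -> Treatment -> Comorbidity <- Adherence
  P3: Outcome <- Hospital -> Adherence
  P4: Outcome <- Hospital -> Comorbidity <- Treatment -> Adherence
  P5: Outcome <- Hospital -> Comorbidity <- Adherence
Condition 1 (no descendant of Outcome in the set): FAILS — Severity is a descendant of Outcome.
Condition 2 (every backdoor path blocked by {Hospital, Severity}):
  P1: blocked at fork node Hospital ∈ conditioning set.
  P2: blocked at fork node Hospital ∈ conditioning set.
  P3: blocked at fork node Hospital ∈ conditioning set.
  P4: blocked at fork node Hospital ∈ conditioning set.
  P5: blocked at fork node Hospital ∈ conditioning set.
{Hospital, Severity} does not satisfy the backdoor criterion.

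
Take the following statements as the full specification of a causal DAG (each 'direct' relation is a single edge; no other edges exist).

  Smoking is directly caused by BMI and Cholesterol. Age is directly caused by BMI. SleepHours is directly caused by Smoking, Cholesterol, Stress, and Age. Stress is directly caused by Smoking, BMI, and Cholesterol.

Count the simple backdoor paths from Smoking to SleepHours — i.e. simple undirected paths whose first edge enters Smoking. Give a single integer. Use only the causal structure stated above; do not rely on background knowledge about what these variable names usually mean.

6

A backdoor path from Smoking to SleepHours is any simple undirected path whose first edge points into Smoking (i.e. leaves Smoking via a parent).
Parents of Smoking: {BMI, Cholesterol}.
Enumerating:
  P1: Smoking <- Cholesterol -> Stress <- BMI -> Age -> SleepHours
  P2: Smoking <- Cholesterol -> Stress -> SleepHours
  P3: Smoking <- Cholesterol -> SleepHours
  P4: Smoking <- BMI -> Age -> SleepHours
  P5: Smoking <- BMI -> Stress <- Cholesterol -> SleepHours
  P6: Smoking <- BMI -> Stress -> SleepHours
That exhausts the simple backdoor paths. Count: 6.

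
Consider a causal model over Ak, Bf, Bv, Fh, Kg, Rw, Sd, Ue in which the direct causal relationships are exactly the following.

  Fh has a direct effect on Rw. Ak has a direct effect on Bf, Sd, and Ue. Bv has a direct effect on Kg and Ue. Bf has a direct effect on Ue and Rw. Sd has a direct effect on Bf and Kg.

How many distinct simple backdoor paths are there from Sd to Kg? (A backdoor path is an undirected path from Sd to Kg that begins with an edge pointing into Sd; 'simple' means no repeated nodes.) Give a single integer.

2

A backdoor path from Sd to Kg is any simple undirected path whose first edge points into Sd (i.e. leaves Sd via a parent).
Parents of Sd: {Ak}.
Enumerating:
  P1: Sd <- Ak -> Bf -> Ue <- Bv -> Kg
  P2: Sd <- Ak -> Ue <- Bv -> Kg
That exhausts the simple backdoor paths. Count: 2.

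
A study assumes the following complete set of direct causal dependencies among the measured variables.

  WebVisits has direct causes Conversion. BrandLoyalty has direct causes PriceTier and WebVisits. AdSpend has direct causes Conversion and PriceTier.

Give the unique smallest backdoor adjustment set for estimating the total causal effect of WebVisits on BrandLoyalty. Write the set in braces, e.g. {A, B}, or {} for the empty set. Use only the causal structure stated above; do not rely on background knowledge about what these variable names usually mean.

Variables eligible for adjustment (non-descendants of WebVisits, excluding WebVisits and BrandLoyalty): {AdSpend, Conversion, PriceTier}.
Backdoor paths from WebVisits to BrandLoyalty:
  P1: WebVisits <- Conversion -> AdSpend <- PriceTier -> BrandLoyalty
Each backdoor path contains an unconditioned collider, so every path is already blocked with the empty conditioning set:
  P1: blocked at collider AdSpend (neither it nor any descendant is in the conditioning set).
The empty set is therefore the unique smallest valid set.

{}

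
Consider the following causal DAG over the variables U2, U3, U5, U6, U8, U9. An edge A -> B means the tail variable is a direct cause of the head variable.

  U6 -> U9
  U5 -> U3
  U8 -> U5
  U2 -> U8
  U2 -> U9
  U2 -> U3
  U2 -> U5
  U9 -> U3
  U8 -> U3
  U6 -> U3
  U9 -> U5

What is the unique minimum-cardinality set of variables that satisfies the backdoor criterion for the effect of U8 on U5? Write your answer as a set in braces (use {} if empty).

Variables eligible for adjustment (non-descendants of U8, excluding U8 and U5): {U2, U6, U9}.
Backdoor paths from U8 to U5:
  P1: U8 <- U2 -> U9 <- U6 -> U3 <- U5
  P2: U8 <- U2 -> U9 -> U5
  P3: U8 <- U2 -> U9 -> U3 <- U5
  P4: U8 <- U2 -> U5
  P5: U8 <- U2 -> U3 <- U6 -> U9 -> U5
  P6: U8 <- U2 -> U3 <- U9 -> U5
  P7: U8 <- U2 -> U3 <- U5
The empty set is not sufficient: P2 (U8 <- U2 -> U9 -> U5) has no collider blocking it and no conditioned non-collider, so it is open.
Try {U2}:
  P1: blocked at fork node U2 ∈ conditioning set.
  P2: blocked at fork node U2 ∈ conditioning set.
  P3: blocked at fork node U2 ∈ conditioning set.
  P4: blocked at fork node U2 ∈ conditioning set.
  P5: blocked at fork node U2 ∈ conditioning set.
  P6: blocked at fork node U2 ∈ conditioning set.
  P7: blocked at fork node U2 ∈ conditioning set.
{U2} contains no descendant of U8 and blocks every backdoor path.
No other singleton works — e.g. {U6} leaves P2 open — so {U2} is the unique smallest valid adjustment set.

{U2}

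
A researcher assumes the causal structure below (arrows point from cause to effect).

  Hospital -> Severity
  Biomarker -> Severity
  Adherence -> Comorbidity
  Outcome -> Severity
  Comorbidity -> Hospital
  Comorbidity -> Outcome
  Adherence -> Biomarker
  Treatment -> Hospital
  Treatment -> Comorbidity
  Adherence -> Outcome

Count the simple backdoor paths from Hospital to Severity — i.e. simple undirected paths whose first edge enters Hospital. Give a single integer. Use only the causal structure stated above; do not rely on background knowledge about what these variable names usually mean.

A backdoor path from Hospital to Severity is any simple undirected path whose first edge points into Hospital (i.e. leaves Hospital via a parent).
Parents of Hospital: {Comorbidity, Treatment}.
Enumerating:
  P1: Hospital <- Treatment -> Comorbidity <- Adherence -> Biomarker -> Severity
  P2: Hospital <- Treatment -> Comorbidity <- Adherence -> Outcome -> Severity
  P3: Hospital <- Treatment -> Comorbidity -> Outcome <- Adherence -> Biomarker -> Severity
  P4: Hospital <- Treatment -> Comorbidity -> Outcome -> Severity
  P5: Hospital <- Comorbidity <- Adherence -> Biomarker -> Severity
  P6: Hospital <- Comorbidity <- Adherence -> Outcome -> Severity
  P7: Hospital <- Comorbidity -> Outcome <- Adherence -> Biomarker -> Severity
  P8: Hospital <- Comorbidity -> Outcome -> Severity
That exhausts the simple backdoor paths. Count: 8.

8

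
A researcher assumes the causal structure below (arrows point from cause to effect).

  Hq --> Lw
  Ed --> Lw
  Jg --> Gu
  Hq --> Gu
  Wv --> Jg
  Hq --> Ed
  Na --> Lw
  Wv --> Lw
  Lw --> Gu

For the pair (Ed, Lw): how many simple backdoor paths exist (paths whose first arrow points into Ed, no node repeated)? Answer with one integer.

3

A backdoor path from Ed to Lw is any simple undirected path whose first edge points into Ed (i.e. leaves Ed via a parent).
Parents of Ed: {Hq}.
Enumerating:
  P1: Ed <- Hq -> Lw
  P2: Ed <- Hq -> Gu <- Jg <- Wv -> Lw
  P3: Ed <- Hq -> Gu <- Lw
That exhausts the simple backdoor paths. Count: 3.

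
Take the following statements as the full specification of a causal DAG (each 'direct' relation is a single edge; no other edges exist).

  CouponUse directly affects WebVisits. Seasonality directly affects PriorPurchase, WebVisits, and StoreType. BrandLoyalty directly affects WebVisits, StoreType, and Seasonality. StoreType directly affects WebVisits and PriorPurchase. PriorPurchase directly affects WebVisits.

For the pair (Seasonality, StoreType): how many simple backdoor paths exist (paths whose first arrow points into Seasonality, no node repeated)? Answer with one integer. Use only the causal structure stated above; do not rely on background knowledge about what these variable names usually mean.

A backdoor path from Seasonality to StoreType is any simple undirected path whose first edge points into Seasonality (i.e. leaves Seasonality via a parent).
Parents of Seasonality: {BrandLoyalty}.
Enumerating:
  P1: Seasonality <- BrandLoyalty -> StoreType
  P2: Seasonality <- BrandLoyalty -> WebVisits <- StoreType
  P3: Seasonality <- BrandLoyalty -> WebVisits <- PriorPurchase <- StoreType
That exhausts the simple backdoor paths. Count: 3.

3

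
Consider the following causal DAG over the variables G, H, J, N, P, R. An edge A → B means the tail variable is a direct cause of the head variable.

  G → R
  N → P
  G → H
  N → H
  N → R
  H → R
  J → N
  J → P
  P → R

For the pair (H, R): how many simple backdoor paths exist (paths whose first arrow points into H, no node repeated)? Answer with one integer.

A backdoor path from H to R is any simple undirected path whose first edge points into H (i.e. leaves H via a parent).
Parents of H: {G, N}.
Enumerating:
  P1: H <- N <- J -> P -> R
  P2: H <- N -> P -> R
  P3: H <- N -> R
  P4: H <- G -> R
That exhausts the simple backdoor paths. Count: 4.

4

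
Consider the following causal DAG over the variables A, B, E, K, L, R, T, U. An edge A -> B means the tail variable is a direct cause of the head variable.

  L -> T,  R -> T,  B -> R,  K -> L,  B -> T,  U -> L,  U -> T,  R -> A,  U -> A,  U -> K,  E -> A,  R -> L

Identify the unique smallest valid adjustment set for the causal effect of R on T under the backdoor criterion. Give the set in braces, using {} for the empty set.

{B}

Variables eligible for adjustment (non-descendants of R, excluding R and T): {B, E, K, U}.
Backdoor paths from R to T:
  P1: R <- B -> T
The empty set is not sufficient: P1 (R <- B -> T) has no collider blocking it and no conditioned non-collider, so it is open.
Try {B}:
  P1: blocked at fork node B ∈ conditioning set.
{B} contains no descendant of R and blocks every backdoor path.
No other singleton works — e.g. {U} leaves P1 open — so {B} is the unique smallest valid adjustment set.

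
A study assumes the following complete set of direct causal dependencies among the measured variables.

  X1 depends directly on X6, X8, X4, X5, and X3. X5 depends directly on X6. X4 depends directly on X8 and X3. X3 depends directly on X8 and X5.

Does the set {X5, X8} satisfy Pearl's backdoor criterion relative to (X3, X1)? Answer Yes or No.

Backdoor paths from X3 to X1 (paths whose first edge points into X3):
  P1: X3 <- X5 <- X6 -> X1
  P2: X3 <- X5 -> X1
  P3: X3 <- X8 -> X4 -> X1
  P4: X3 <- X8 -> X1
Condition 1 (no descendant of X3 in the set): holds — descendants of X3 are {X1, X4}; none are in {X5, X8}.
Condition 2 (every backdoor path blocked by {X5, X8}):
  P1: blocked at chain node X5 ∈ conditioning set.
  P2: blocked at fork node X5 ∈ conditioning set.
  P3: blocked at fork node X8 ∈ conditioning set.
  P4: blocked at fork node X8 ∈ conditioning set.
{X5, X8} satisfies the backdoor criterion.

Yes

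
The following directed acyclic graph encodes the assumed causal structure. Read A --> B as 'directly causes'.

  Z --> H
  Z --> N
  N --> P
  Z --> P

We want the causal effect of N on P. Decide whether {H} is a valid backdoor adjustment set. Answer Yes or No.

Backdoor paths from N to P (paths whose first edge points into N):
  P1: N <- Z -> P
Condition 1 (no descendant of N in the set): holds — descendants of N are {P}; none are in {H}.
Condition 2 (every backdoor path blocked by {H}):
  P1: open — no interior node is in the conditioning set.
{H} does not satisfy the backdoor criterion.

No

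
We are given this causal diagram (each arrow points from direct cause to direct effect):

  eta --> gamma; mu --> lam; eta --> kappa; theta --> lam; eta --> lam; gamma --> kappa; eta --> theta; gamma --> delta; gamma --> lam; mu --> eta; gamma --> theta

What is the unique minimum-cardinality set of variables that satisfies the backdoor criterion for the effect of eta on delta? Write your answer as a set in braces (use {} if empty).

{}

Variables eligible for adjustment (non-descendants of eta, excluding eta and delta): {mu}.
Backdoor paths from eta to delta:
  P1: eta <- mu -> lam <- gamma -> delta
  P2: eta <- mu -> lam <- theta <- gamma -> delta
Each backdoor path contains an unconditioned collider, so every path is already blocked with the empty conditioning set:
  P1: blocked at collider lam (neither it nor any descendant is in the conditioning set).
  P2: blocked at collider lam (neither it nor any descendant is in the conditioning set).
The empty set is therefore the unique smallest valid set.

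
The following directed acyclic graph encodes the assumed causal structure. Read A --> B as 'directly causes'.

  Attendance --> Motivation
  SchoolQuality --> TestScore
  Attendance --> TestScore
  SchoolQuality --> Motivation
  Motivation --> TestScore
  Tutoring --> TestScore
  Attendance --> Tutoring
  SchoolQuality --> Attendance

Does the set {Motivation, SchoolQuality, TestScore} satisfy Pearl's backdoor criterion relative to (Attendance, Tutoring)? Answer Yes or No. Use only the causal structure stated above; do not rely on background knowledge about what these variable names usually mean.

Backdoor paths from Attendance to Tutoring (paths whose first edge points into Attendance):
  P1: Attendance <- SchoolQuality -> Motivation -> TestScore <- Tutoring
  P2: Attendance <- SchoolQuality -> TestScore <- Tutoring
Condition 1 (no descendant of Attendance in the set): FAILS — Motivation and TestScore are descendants of Attendance.
Condition 2 (every backdoor path blocked by {Motivation, SchoolQuality, TestScore}):
  P1: blocked at fork node SchoolQuality ∈ conditioning set.
  P2: blocked at fork node SchoolQuality ∈ conditioning set.
{Motivation, SchoolQuality, TestScore} does not satisfy the backdoor criterion.

No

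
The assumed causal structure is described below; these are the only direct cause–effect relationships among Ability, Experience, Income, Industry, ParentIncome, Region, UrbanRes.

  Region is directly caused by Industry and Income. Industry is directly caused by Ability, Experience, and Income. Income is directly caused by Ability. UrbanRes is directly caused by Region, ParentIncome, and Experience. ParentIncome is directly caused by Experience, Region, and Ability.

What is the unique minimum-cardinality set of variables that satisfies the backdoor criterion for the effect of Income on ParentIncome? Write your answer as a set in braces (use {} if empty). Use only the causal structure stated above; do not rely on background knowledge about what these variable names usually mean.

{Ability}

Variables eligible for adjustment (non-descendants of Income, excluding Income and ParentIncome): {Ability, Experience}.
Backdoor paths from Income to ParentIncome:
  P1: Income <- Ability -> Industry <- Experience -> ParentIncome
  P2: Income <- Ability -> Industry <- Experience -> UrbanRes <- Region -> ParentIncome
  P3: Income <- Ability -> Industry <- Experience -> UrbanRes <- ParentIncome
  P4: Income <- Ability -> Industry -> Region -> ParentIncome
  P5: Income <- Ability -> Industry -> Region -> UrbanRes <- Experience -> ParentIncome
  P6: Income <- Ability -> Industry -> Region -> UrbanRes <- ParentIncome
  P7: Income <- Ability -> ParentIncome
The empty set is not sufficient: P4 (Income <- Ability -> Industry -> Region -> ParentIncome) has no collider blocking it and no conditioned non-collider, so it is open.
Try {Ability}:
  P1: blocked at fork node Ability ∈ conditioning set.
  P2: blocked at fork node Ability ∈ conditioning set.
  P3: blocked at fork node Ability ∈ conditioning set.
  P4: blocked at fork node Ability ∈ conditioning set.
  P5: blocked at fork node Ability ∈ conditioning set.
  P6: blocked at fork node Ability ∈ conditioning set.
  P7: blocked at fork node Ability ∈ conditioning set.
{Ability} contains no descendant of Income and blocks every backdoor path.
No other singleton works — e.g. {Experience} leaves P4 open — so {Ability} is the unique smallest valid adjustment set.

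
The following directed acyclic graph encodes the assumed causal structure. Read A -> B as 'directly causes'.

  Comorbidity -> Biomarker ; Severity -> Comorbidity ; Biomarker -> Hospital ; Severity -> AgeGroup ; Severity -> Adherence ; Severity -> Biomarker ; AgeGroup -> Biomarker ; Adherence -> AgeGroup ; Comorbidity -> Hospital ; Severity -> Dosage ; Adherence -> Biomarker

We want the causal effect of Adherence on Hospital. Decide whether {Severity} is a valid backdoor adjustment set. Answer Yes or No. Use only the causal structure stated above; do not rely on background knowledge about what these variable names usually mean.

Yes

Backdoor paths from Adherence to Hospital (paths whose first edge points into Adherence):
  P1: Adherence <- Severity -> Comorbidity -> Biomarker -> Hospital
  P2: Adherence <- Severity -> Comorbidity -> Hospital
  P3: Adherence <- Severity -> AgeGroup -> Biomarker <- Comorbidity -> Hospital
  P4: Adherence <- Severity -> AgeGroup -> Biomarker -> Hospital
  P5: Adherence <- Severity -> Biomarker <- Comorbidity -> Hospital
  P6: Adherence <- Severity -> Biomarker -> Hospital
Condition 1 (no descendant of Adherence in the set): holds — descendants of Adherence are {AgeGroup, Biomarker, Hospital}; none are in {Severity}.
Condition 2 (every backdoor path blocked by {Severity}):
  P1: blocked at fork node Severity ∈ conditioning set.
  P2: blocked at fork node Severity ∈ conditioning set.
  P3: blocked at fork node Severity ∈ conditioning set.
  P4: blocked at fork node Severity ∈ conditioning set.
  P5: blocked at fork node Severity ∈ conditioning set.
  P6: blocked at fork node Severity ∈ conditioning set.
{Severity} satisfies the backdoor criterion.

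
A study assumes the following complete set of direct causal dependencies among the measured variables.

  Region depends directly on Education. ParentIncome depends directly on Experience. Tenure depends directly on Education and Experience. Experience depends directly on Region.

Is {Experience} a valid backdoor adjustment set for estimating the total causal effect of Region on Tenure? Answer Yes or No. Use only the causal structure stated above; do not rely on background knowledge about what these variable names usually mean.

No

Backdoor paths from Region to Tenure (paths whose first edge points into Region):
  P1: Region <- Education -> Tenure
Condition 1 (no descendant of Region in the set): FAILS — Experience is a descendant of Region.
Condition 2 (every backdoor path blocked by {Experience}):
  P1: open — no interior node is in the conditioning set.
{Experience} does not satisfy the backdoor criterion.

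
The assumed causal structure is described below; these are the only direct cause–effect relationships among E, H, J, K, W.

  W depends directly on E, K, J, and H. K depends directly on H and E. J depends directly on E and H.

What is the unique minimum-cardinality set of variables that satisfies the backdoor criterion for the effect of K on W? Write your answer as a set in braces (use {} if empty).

{E, H}

Variables eligible for adjustment (non-descendants of K, excluding K and W): {E, H, J}.
Backdoor paths from K to W:
  P1: K <- E -> J <- H -> W
  P2: K <- E -> J -> W
  P3: K <- E -> W
  P4: K <- H -> J <- E -> W
  P5: K <- H -> J -> W
  P6: K <- H -> W
The empty set is not sufficient: P2 (K <- E -> J -> W) has no collider blocking it and no conditioned non-collider, so it is open.
Try {E, H}:
  P1: blocked at fork node E ∈ conditioning set.
  P2: blocked at fork node E ∈ conditioning set.
  P3: blocked at fork node E ∈ conditioning set.
  P4: blocked at fork node H ∈ conditioning set.
  P5: blocked at fork node H ∈ conditioning set.
  P6: blocked at fork node H ∈ conditioning set.
{E, H} contains no descendant of K and blocks every backdoor path.
Every element of {E, H} is needed (dropping E leaves P2 open; dropping H leaves P5 open), so no proper subset is valid.
Among all size-2 subsets of the eligible variables, only {E, H} blocks every backdoor path, so it is the unique smallest valid adjustment set.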